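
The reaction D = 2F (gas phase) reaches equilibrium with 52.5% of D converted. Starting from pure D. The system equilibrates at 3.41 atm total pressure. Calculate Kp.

Basis: 1 mol D initially; let X = conversion of D. Extent ξ = X.
Moles: n_D = 1 − X; n_F = 2X.
Total moles n_T = 1 + X.
At X = 0.525: n_D = 0.475, n_F = 1.05, n_T = 1.52.
p_i = (n_i/n_T)·P. Kp = p_F^2 / (p_D) = 5.19 atm.

Kp = 5.19 atm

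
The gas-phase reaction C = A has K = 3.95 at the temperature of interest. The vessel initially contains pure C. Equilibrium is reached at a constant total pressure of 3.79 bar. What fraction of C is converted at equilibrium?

X = 0.798

Let X = conversion of C (basis 1 mol C); extent of reaction ξ = X.
At extent ξ: n_C = 1 − X; n_A = X.
n_T stays at 1 (no change in mole number).
With p_i = (n_i/n_T)P, K = p_A / (p_C).
Equating to 3.95 and solving on 0 < X < 1: X = 0.798.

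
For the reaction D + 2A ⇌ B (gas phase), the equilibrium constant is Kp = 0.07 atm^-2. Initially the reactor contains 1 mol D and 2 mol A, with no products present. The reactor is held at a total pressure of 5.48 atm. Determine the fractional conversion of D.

Take 1 mol D as basis and let X be its fractional conversion, so ξ = X.
Mole table: n_D = 1 − X; n_A = 2 − 2X; n_B = X.
n_T = Σnᵢ = 3 − 2X.
With p_i = (n_i/n_T)P, Kp = p_B / (p_D p_A^2).
Substituting and setting equal to 0.07 atm^-2 gives a polynomial in X; the root in (0,1) is X = 0.389.

X = 0.389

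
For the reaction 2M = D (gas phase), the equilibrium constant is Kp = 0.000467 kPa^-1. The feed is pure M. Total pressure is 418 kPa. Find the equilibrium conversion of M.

X = 0.251

Basis: 1 mol M initially; let X = conversion of M. Extent ξ = 0.5X.
At extent ξ: n_M = 1 − X; n_D = 0.5X.
n_T = Σnᵢ = 1 − 0.5X.
With p_i = (n_i/n_T)P, Kp = p_D / (p_M^2).
Equating to 0.000467 kPa^-1 and solving on 0 < X < 1: X = 0.251.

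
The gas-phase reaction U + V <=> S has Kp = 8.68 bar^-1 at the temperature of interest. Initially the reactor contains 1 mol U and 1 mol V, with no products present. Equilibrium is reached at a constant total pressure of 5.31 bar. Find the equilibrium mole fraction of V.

Take 1 mol U as basis and let X be its fractional conversion, so ξ = X.
Mole table: n_U = 1 − X; n_V = 1 − X; n_S = X.
Total moles n_T = 2 − X.
With p_i = (n_i/n_T)P, Kp = p_S / (p_U p_V).
Setting this equal to 8.68 bar^-1 and taking the physical root (0 < X < 1) gives X = 0.854.
Then n_V = 0.146, n_T = 1.15, so y_V = 0.127.

y_V = 0.127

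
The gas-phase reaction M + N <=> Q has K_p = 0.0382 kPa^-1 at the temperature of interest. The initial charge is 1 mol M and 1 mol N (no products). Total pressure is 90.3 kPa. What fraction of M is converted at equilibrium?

Basis: 1 mol M initially; let X = conversion of M. Extent ξ = X.
Moles: n_M = 1 − X; n_N = 1 − X; n_Q = X.
n_T = Σnᵢ = 2 − X.
y_i = n_i/n_T, p_i = y_i·P. K_p = p_Q / (p_M p_N).
Setting this equal to 0.0382 kPa^-1 and taking the physical root (0 < X < 1) gives X = 0.526.

X = 0.526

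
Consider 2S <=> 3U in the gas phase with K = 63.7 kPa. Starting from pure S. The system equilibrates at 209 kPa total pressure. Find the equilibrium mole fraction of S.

Take 1 mol S as basis and let X be its fractional conversion, so ξ = 0.5X.
At extent ξ: n_S = 1 − X; n_U = 1.5X.
Summing: n_T = 1 + 0.5X.
With p_i = (n_i/n_T)P, K = p_U^3 / (p_S^2).
Setting this equal to 63.7 kPa and taking the physical root (0 < X < 1) gives X = 0.354.
Then n_S = 0.646, n_T = 1.18, so y_S = 0.549.

y_S = 0.549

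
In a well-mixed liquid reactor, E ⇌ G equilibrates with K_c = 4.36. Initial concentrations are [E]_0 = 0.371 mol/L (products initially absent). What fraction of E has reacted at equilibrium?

Let X = conversion of E; extent ξ = 0.371·X mol/L.
Concentrations: [E] = 0.371 − 0.371X; [G] = 0.371X.
K_c = [G] / ([E]).
This equals 4.36 at X = 0.813 (the root in 0 < X < 1).

X = 0.813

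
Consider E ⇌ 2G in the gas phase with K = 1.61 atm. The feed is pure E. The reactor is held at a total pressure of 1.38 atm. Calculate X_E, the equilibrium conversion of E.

Basis: 1 mol E initially; let X = conversion of E. Extent ξ = X.
Moles: n_E = 1 − X; n_G = 2X.
n_T = Σnᵢ = 1 + X.
y_i = n_i/n_T, p_i = y_i·P. K = p_G^2 / (p_E).
Equating to 1.61 atm and solving on 0 < X < 1: X = 0.475.

X = 0.475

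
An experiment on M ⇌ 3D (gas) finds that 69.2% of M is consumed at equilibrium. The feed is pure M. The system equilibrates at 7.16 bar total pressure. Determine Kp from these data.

Kp = 262 bar^2

Let X = conversion of M (basis 1 mol M); extent of reaction ξ = X.
Species balance: n_M = 1 − X; n_D = 3X.
Total moles n_T = 1 + 2X.
At X = 0.692: n_M = 0.308, n_D = 2.08, n_T = 2.38.
p_i = (n_i/n_T)·P. Kp = p_D^3 / (p_M) = 262 bar^2.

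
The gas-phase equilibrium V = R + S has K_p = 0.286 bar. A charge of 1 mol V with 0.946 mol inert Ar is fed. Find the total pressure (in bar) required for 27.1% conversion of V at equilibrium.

Basis: 1 mol V initially; let X = conversion of V. Extent ξ = X.
Moles: n_V = 1 − X; n_R = X; n_S = X; n_I = 0.946 (inert).
Total moles n_T = 1.95 + X.
K_p = p_R p_S / (p_V) with p_i = (n_i/n_T)·P.
At X = 0.271: the mole-fraction product g(X) = Π y_i^ν_i = 0.04544. Since K_p = g(X)·P^{1}, P = (K_p/g)^(1/1) = (0.286/0.04544)^(1/1) = 6.29 bar.

P = 6.29 bar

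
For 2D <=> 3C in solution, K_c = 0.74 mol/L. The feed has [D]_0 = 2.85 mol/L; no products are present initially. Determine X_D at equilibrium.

X = 0.327

Let X = conversion of D; extent ξ = 2.85X/2 mol/L.
Concentrations: [D] = 2.85 − 2.85X; [C] = 4.28X.
K_c = [C]^3 / ([D]^2).
Setting equal to 0.74 and solving for X on (0,1) gives X = 0.327.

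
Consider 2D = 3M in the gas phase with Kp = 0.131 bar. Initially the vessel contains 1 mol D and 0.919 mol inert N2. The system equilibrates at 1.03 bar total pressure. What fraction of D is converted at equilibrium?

X = 0.328

Basis: 1 mol D initially; let X = conversion of D. Extent ξ = 0.5X.
Moles: n_D = 1 − X; n_M = 1.5X; n_I = 0.919 (inert).
Summing: n_T = 1.92 + 0.5X.
y_i = n_i/n_T, p_i = y_i·P. Kp = p_M^3 / (p_D^2).
Equating to 0.131 bar and solving on 0 < X < 1: X = 0.328.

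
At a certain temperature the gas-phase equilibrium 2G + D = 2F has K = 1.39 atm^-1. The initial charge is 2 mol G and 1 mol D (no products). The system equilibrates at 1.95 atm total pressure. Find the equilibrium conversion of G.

X = 0.436

Take 2 mol G as basis and let X be its fractional conversion, so ξ = X.
Species balance: n_G = 2 − 2X; n_D = 1 − X; n_F = 2X.
Summing: n_T = 3 − X.
Mole fractions y_i = n_i/n_T; K = p_F^2 / (p_G^2 p_D) with p_i = y_i·P.
This yields a degree-3 equation in X; solving on (0,1), X = 0.436.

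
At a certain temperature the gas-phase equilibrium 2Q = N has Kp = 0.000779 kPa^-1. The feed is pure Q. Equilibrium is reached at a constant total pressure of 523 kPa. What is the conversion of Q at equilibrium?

X = 0.383

Basis: 1 mol Q initially; let X = conversion of Q. Extent ξ = 0.5X.
Species balance: n_Q = 1 − X; n_N = 0.5X.
n_T = Σnᵢ = 1 − 0.5X.
With p_i = (n_i/n_T)P, Kp = p_N / (p_Q^2).
Equating to 0.000779 kPa^-1 and solving on 0 < X < 1: X = 0.383.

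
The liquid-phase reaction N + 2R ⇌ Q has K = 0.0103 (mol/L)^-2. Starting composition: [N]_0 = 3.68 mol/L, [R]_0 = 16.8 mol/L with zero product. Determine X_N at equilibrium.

Let X = conversion of N; extent ξ = 3.68·X mol/L.
Concentrations: [N] = 3.68 − 3.68X; [R] = 16.8 − 7.36X; [Q] = 3.68X.
K = [Q] / ([N] [R]^2).
Setting equal to 0.0103 and solving for X on (0,1) gives X = 0.610.

X = 0.610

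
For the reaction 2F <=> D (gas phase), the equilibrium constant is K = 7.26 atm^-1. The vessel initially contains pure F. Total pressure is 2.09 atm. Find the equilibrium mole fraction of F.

Let X = conversion of F (basis 1 mol F); extent of reaction ξ = 0.5X.
Species balance: n_F = 1 − X; n_D = 0.5X.
n_T = Σnᵢ = 1 − 0.5X.
With p_i = (n_i/n_T)P, K = p_D / (p_F^2).
Setting this equal to 7.26 atm^-1 and taking the physical root (0 < X < 1) gives X = 0.873.
Then n_F = 0.127, n_T = 0.564, so y_F = 0.226.

y_F = 0.226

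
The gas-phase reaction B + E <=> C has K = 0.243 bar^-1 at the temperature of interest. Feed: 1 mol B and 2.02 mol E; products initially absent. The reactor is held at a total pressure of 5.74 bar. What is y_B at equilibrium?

Take 1 mol B as basis and let X be its fractional conversion, so ξ = X.
Moles: n_B = 1 − X; n_E = 2.02 − X; n_C = X.
Total moles n_T = 3.02 − X.
Mole fractions y_i = n_i/n_T; K = p_C / (p_B p_E) with p_i = y_i·P.
Equating to 0.243 bar^-1 and solving on 0 < X < 1: X = 0.459.
Then n_B = 0.541, n_T = 2.56, so y_B = 0.211.

y_B = 0.211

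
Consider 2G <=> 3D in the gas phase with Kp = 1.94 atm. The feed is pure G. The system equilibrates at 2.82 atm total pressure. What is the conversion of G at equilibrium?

Take 1 mol G as basis and let X be its fractional conversion, so ξ = 0.5X.
Moles: n_G = 1 − X; n_D = 1.5X.
n_T = Σnᵢ = 1 + 0.5X.
Mole fractions y_i = n_i/n_T; Kp = p_D^3 / (p_G^2) with p_i = y_i·P.
Substituting and setting equal to 1.94 atm gives a polynomial in X; the root in (0,1) is X = 0.431.

X = 0.431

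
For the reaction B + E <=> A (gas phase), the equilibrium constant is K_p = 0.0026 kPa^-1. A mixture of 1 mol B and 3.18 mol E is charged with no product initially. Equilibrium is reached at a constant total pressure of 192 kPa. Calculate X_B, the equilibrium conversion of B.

X = 0.271

Basis: 1 mol B initially; let X = conversion of B. Extent ξ = X.
At extent ξ: n_B = 1 − X; n_E = 3.18 − X; n_A = X.
n_T = Σnᵢ = 4.18 − X.
Mole fractions y_i = n_i/n_T; K_p = p_A / (p_B p_E) with p_i = y_i·P.
Substituting and setting equal to 0.0026 kPa^-1 gives a polynomial in X; the root in (0,1) is X = 0.271.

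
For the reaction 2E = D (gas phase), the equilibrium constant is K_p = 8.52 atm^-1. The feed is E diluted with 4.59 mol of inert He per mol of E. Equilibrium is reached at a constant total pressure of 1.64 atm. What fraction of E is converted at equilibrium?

X = 0.650

Basis: 1 mol E initially; let X = conversion of E. Extent ξ = 0.5X.
Moles: n_E = 1 − X; n_D = 0.5X; n_I = 4.59 (inert).
Total moles n_T = 5.59 − 0.5X.
With p_i = (n_i/n_T)P, K_p = p_D / (p_E^2).
This yields a degree-2 equation in X; solving on (0,1), X = 0.650.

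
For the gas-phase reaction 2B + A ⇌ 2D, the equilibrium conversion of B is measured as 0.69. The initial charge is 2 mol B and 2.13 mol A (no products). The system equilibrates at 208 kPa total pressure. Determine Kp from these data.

Kp = 0.0569 kPa^-1

Take 2 mol B as basis and let X be its fractional conversion, so ξ = X.
Species balance: n_B = 2 − 2X; n_A = 2.13 − X; n_D = 2X.
n_T = Σnᵢ = 4.13 − X.
At X = 0.69: n_B = 0.62, n_A = 1.44, n_D = 1.38, n_T = 3.44.
p_i = (n_i/n_T)·P. Kp = p_D^2 / (p_B^2 p_A) = 0.0569 kPa^-1.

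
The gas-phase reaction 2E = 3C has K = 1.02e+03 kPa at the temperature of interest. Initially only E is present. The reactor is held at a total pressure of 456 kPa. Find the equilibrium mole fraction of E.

Let X = conversion of E (basis 1 mol E); extent of reaction ξ = 0.5X.
Moles: n_E = 1 − X; n_C = 1.5X.
Summing: n_T = 1 + 0.5X.
Mole fractions y_i = n_i/n_T; K = p_C^3 / (p_E^2) with p_i = y_i·P.
Setting this equal to 1.02e+03 kPa and taking the physical root (0 < X < 1) gives X = 0.553.
Then n_E = 0.447, n_T = 1.28, so y_E = 0.350.

y_E = 0.350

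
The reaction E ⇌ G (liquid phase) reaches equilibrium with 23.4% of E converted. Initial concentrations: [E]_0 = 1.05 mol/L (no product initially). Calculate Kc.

Let X = conversion of E.
Concentrations: [E] = 1.05 − 1.05X; [G] = 1.05X.
At X = 0.234: [E] = 0.804, [G] = 0.246.
Kc = [G] / ([E]) = 0.305.

Kc = 0.305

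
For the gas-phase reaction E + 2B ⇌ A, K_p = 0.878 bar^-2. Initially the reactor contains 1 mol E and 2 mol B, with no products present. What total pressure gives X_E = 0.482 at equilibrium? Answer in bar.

P = 2.02 bar

Let X = conversion of E (basis 1 mol E); extent of reaction ξ = X.
Moles: n_E = 1 − X; n_B = 2 − 2X; n_A = X.
Total moles n_T = 3 − 2X.
K_p = p_A / (p_E p_B^2) with p_i = (n_i/n_T)·P.
At X = 0.482: the mole-fraction product g(X) = Π y_i^ν_i = 3.594. Since K_p = g(X)·P^{-2}, P = (g/K_p)^(1/2) = (3.594/0.878)^(1/2) = 2.02 bar.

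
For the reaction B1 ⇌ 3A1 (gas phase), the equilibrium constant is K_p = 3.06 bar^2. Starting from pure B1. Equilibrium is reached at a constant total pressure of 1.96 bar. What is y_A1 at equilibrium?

Take 1 mol B1 as basis and let X be its fractional conversion, so ξ = X.
Moles: n_B1 = 1 − X; n_A1 = 3X.
Summing: n_T = 1 + 2X.
y_i = n_i/n_T, p_i = y_i·P. K_p = p_A1^3 / (p_B1).
Setting this equal to 3.06 bar^2 and taking the physical root (0 < X < 1) gives X = 0.384.
Then n_A1 = 1.15, n_T = 1.77, so y_A1 = 0.652.

y_A1 = 0.652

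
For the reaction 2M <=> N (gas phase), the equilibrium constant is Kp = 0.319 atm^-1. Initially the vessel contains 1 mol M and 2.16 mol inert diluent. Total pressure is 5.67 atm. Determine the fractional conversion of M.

Basis: 1 mol M initially; let X = conversion of M. Extent ξ = 0.5X.
Moles: n_M = 1 − X; n_N = 0.5X; n_I = 2.16 (inert).
n_T = Σnᵢ = 3.16 − 0.5X.
Mole fractions y_i = n_i/n_T; Kp = p_N / (p_M^2) with p_i = y_i·P.
This yields a degree-2 equation in X; solving on (0,1), X = 0.417.

X = 0.417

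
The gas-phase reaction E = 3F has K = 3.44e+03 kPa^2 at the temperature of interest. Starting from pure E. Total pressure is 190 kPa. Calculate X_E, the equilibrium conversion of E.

X = 0.174

Take 1 mol E as basis and let X be its fractional conversion, so ξ = X.
Mole table: n_E = 1 − X; n_F = 3X.
n_T = Σnᵢ = 1 + 2X.
With p_i = (n_i/n_T)P, K = p_F^3 / (p_E).
This yields a degree-3 equation in X; solving on (0,1), X = 0.174.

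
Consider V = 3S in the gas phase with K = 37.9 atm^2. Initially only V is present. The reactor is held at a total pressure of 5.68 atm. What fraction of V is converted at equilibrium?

Basis: 1 mol V initially; let X = conversion of V. Extent ξ = X.
Species balance: n_V = 1 − X; n_S = 3X.
n_T = Σnᵢ = 1 + 2X.
Mole fractions y_i = n_i/n_T; K = p_S^3 / (p_V) with p_i = y_i·P.
Setting this equal to 37.9 atm^2 and taking the physical root (0 < X < 1) gives X = 0.442.

X = 0.442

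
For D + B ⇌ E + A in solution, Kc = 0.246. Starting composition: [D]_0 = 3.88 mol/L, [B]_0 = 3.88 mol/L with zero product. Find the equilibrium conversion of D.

X = 0.332

Let X = conversion of D; extent ξ = 3.88·X mol/L.
Concentrations: [D] = 3.88 − 3.88X; [B] = 3.88 − 3.88X; [E] = 3.88X; [A] = 3.88X.
Kc = [E] [A] / ([D] [B]).
This equals 0.246 at X = 0.332 (the root in 0 < X < 1).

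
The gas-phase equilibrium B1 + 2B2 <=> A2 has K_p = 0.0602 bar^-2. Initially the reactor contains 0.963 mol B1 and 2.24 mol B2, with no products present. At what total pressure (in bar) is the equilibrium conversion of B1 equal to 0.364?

Take 0.963 mol B1 as basis and let X be its fractional conversion, so ξ = 0.963X.
At extent ξ: n_B1 = 0.963 − 0.963X; n_B2 = 2.24 − 1.93X; n_A2 = 0.963X.
Total moles n_T = 3.2 − 1.93X.
K_p = p_A2 / (p_B1 p_B2^2) with p_i = (n_i/n_T)·P.
At X = 0.364: the mole-fraction product g(X) = Π y_i^ν_i = 1.513. Since K_p = g(X)·P^{-2}, P = (g/K_p)^(1/2) = (1.513/0.0602)^(1/2) = 5.01 bar.

P = 5.01 bar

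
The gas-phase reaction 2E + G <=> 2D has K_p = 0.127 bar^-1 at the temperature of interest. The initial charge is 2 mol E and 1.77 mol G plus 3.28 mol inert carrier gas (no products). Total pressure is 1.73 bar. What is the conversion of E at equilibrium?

Take 2 mol E as basis and let X be its fractional conversion, so ξ = X.
Moles: n_E = 2 − 2X; n_G = 1.77 − X; n_D = 2X; n_I = 3.28 (inert).
Total moles n_T = 7.05 − X.
With p_i = (n_i/n_T)P, K_p = p_D^2 / (p_E^2 p_G).
Setting this equal to 0.127 bar^-1 and taking the physical root (0 < X < 1) gives X = 0.184.

X = 0.184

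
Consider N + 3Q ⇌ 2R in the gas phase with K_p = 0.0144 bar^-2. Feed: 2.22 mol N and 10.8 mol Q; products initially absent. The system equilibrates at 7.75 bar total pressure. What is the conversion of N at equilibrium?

X = 0.454

Basis: 2.22 mol N initially; let X = conversion of N. Extent ξ = 2.22X.
Mole table: n_N = 2.22 − 2.22X; n_Q = 10.8 − 6.66X; n_R = 4.44X.
Total moles n_T = 13 − 4.44X.
Mole fractions y_i = n_i/n_T; K_p = p_R^2 / (p_N p_Q^3) with p_i = y_i·P.
Substituting and setting equal to 0.0144 bar^-2 gives a polynomial in X; the root in (0,1) is X = 0.454.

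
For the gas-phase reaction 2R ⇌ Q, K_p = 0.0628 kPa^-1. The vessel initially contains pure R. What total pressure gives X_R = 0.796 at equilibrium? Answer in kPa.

P = 91.7 kPa

Take 1 mol R as basis and let X be its fractional conversion, so ξ = 0.5X.
Moles: n_R = 1 − X; n_Q = 0.5X.
n_T = Σnᵢ = 1 − 0.5X.
K_p = p_Q / (p_R^2) with p_i = (n_i/n_T)·P.
At X = 0.796: the mole-fraction product g(X) = Π y_i^ν_i = 5.757. Since K_p = g(X)·P^{-1}, P = (g/K_p)^(1/1) = (5.757/0.0628)^(1/1) = 91.7 kPa.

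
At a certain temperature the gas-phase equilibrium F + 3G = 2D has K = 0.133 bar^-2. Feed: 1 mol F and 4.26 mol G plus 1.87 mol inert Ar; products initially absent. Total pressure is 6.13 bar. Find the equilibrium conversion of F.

X = 0.539

Basis: 1 mol F initially; let X = conversion of F. Extent ξ = X.
Species balance: n_F = 1 − X; n_G = 4.26 − 3X; n_D = 2X; n_I = 1.87 (inert).
Summing: n_T = 7.13 − 2X.
Mole fractions y_i = n_i/n_T; K = p_D^2 / (p_F p_G^3) with p_i = y_i·P.
Substituting and setting equal to 0.133 bar^-2 gives a polynomial in X; the root in (0,1) is X = 0.539.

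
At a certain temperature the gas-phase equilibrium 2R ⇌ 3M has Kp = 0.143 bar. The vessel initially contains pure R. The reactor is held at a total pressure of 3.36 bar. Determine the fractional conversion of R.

X = 0.206

Let X = conversion of R (basis 1 mol R); extent of reaction ξ = 0.5X.
At extent ξ: n_R = 1 − X; n_M = 1.5X.
Total moles n_T = 1 + 0.5X.
With p_i = (n_i/n_T)P, Kp = p_M^3 / (p_R^2).
Setting this equal to 0.143 bar and taking the physical root (0 < X < 1) gives X = 0.206.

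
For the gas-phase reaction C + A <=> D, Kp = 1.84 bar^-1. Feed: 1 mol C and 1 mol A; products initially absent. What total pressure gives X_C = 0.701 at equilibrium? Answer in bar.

P = 5.54 bar

Basis: 1 mol C initially; let X = conversion of C. Extent ξ = X.
At extent ξ: n_C = 1 − X; n_A = 1 − X; n_D = X.
Summing: n_T = 2 − X.
Kp = p_D / (p_C p_A) with p_i = (n_i/n_T)·P.
At X = 0.701: the mole-fraction product g(X) = Π y_i^ν_i = 10.19. Since Kp = g(X)·P^{-1}, P = (g/Kp)^(1/1) = (10.19/1.84)^(1/1) = 5.54 bar.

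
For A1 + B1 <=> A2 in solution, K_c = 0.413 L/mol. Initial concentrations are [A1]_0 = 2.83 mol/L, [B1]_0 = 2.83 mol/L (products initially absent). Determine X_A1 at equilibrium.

X = 0.409

Let X = conversion of A1; extent ξ = 2.83·X mol/L.
Concentrations: [A1] = 2.83 − 2.83X; [B1] = 2.83 − 2.83X; [A2] = 2.83X.
K_c = [A2] / ([A1] [B1]).
This equals 0.413 at X = 0.409 (the root in 0 < X < 1).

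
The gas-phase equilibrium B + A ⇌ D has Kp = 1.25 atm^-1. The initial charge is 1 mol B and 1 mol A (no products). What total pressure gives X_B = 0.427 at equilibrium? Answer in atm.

P = 1.64 atm

Take 1 mol B as basis and let X be its fractional conversion, so ξ = X.
At extent ξ: n_B = 1 − X; n_A = 1 − X; n_D = X.
n_T = Σnᵢ = 2 − X.
Kp = p_D / (p_B p_A) with p_i = (n_i/n_T)·P.
At X = 0.427: the mole-fraction product g(X) = Π y_i^ν_i = 2.046. Since Kp = g(X)·P^{-1}, P = (g/Kp)^(1/1) = (2.046/1.25)^(1/1) = 1.64 atm.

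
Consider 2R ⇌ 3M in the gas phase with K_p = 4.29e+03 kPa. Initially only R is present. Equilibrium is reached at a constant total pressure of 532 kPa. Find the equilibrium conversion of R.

X = 0.684

Let X = conversion of R (basis 1 mol R); extent of reaction ξ = 0.5X.
Mole table: n_R = 1 − X; n_M = 1.5X.
Summing: n_T = 1 + 0.5X.
With p_i = (n_i/n_T)P, K_p = p_M^3 / (p_R^2).
Setting this equal to 4.29e+03 kPa and taking the physical root (0 < X < 1) gives X = 0.684.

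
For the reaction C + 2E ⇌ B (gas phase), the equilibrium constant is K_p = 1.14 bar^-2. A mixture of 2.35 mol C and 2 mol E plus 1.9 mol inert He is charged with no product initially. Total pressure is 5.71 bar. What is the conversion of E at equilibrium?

X = 0.735

Basis: 2 mol E initially; let X = conversion of E. Extent ξ = X.
At extent ξ: n_C = 2.35 − X; n_E = 2 − 2X; n_B = X; n_I = 1.9 (inert).
Total moles n_T = 6.25 − 2X.
y_i = n_i/n_T, p_i = y_i·P. K_p = p_B / (p_C p_E^2).
Substituting and setting equal to 1.14 bar^-2 gives a polynomial in X; the root in (0,1) is X = 0.735.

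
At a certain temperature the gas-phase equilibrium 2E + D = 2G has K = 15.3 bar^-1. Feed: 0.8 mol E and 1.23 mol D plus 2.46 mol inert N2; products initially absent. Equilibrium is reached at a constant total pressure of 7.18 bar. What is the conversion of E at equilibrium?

Take 0.8 mol E as basis and let X be its fractional conversion, so ξ = 0.4X.
Mole table: n_E = 0.8 − 0.8X; n_D = 1.23 − 0.4X; n_G = 0.8X; n_I = 2.46 (inert).
Total moles n_T = 4.49 − 0.4X.
y_i = n_i/n_T, p_i = y_i·P. K = p_G^2 / (p_E^2 p_D).
Substituting and setting equal to 15.3 bar^-1 gives a polynomial in X; the root in (0,1) is X = 0.830.

X = 0.830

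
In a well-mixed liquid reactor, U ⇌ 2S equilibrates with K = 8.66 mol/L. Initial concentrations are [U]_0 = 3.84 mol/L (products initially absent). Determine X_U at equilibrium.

Let X = conversion of U; extent ξ = 3.84·X mol/L.
Concentrations: [U] = 3.84 − 3.84X; [S] = 7.68X.
K = [S]^2 / ([U]).
Equating to 8.66 mol/L: the physical root is X = 0.520.

X = 0.520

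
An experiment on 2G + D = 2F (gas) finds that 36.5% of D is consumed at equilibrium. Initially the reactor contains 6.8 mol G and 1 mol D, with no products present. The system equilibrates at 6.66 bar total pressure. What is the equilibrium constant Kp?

Basis: 1 mol D initially; let X = conversion of D. Extent ξ = X.
Species balance: n_G = 6.8 − 2X; n_D = 1 − X; n_F = 2X.
Summing: n_T = 7.8 − X.
At X = 0.365: n_G = 6.07, n_D = 0.635, n_F = 0.73, n_T = 7.44.
p_i = (n_i/n_T)·P. Kp = p_F^2 / (p_G^2 p_D) = 0.0254 bar^-1.

Kp = 0.0254 bar^-1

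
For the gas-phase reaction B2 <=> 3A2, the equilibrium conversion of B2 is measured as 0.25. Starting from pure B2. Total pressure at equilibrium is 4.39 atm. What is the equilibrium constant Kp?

Basis: 1 mol B2 initially; let X = conversion of B2. Extent ξ = X.
Mole table: n_B2 = 1 − X; n_A2 = 3X.
Summing: n_T = 1 + 2X.
At X = 0.25: n_B2 = 0.75, n_A2 = 0.75, n_T = 1.5.
p_i = (n_i/n_T)·P. Kp = p_A2^3 / (p_B2) = 4.82 atm^2.

Kp = 4.82 atm^2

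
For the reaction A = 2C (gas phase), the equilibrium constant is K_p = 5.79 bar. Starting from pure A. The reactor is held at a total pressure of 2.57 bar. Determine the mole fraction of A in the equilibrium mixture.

Let X = conversion of A (basis 1 mol A); extent of reaction ξ = X.
Species balance: n_A = 1 − X; n_C = 2X.
Summing: n_T = 1 + X.
y_i = n_i/n_T, p_i = y_i·P. K_p = p_C^2 / (p_A).
Substituting and setting equal to 5.79 bar gives a polynomial in X; the root in (0,1) is X = 0.600.
Then n_A = 0.4, n_T = 1.6, so y_A = 0.250.

y_A = 0.250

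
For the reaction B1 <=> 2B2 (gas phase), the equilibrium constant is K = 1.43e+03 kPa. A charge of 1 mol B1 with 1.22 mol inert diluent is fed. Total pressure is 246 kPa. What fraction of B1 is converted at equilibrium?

Take 1 mol B1 as basis and let X be its fractional conversion, so ξ = X.
At extent ξ: n_B1 = 1 − X; n_B2 = 2X; n_I = 1.22 (inert).
Summing: n_T = 2.22 + X.
y_i = n_i/n_T, p_i = y_i·P. K = p_B2^2 / (p_B1).
This yields a degree-2 equation in X; solving on (0,1), X = 0.841.

X = 0.841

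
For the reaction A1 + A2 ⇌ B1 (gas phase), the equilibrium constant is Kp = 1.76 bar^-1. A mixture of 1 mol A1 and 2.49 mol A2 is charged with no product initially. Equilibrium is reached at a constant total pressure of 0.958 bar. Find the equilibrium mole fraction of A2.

y_A2 = 0.662

Let X = conversion of A1 (basis 1 mol A1); extent of reaction ξ = X.
Moles: n_A1 = 1 − X; n_A2 = 2.49 − X; n_B1 = X.
n_T = Σnᵢ = 3.49 − X.
Mole fractions y_i = n_i/n_T; Kp = p_B1 / (p_A1 p_A2) with p_i = y_i·P.
This yields a degree-2 equation in X; solving on (0,1), X = 0.528.
Then n_A2 = 1.96, n_T = 2.96, so y_A2 = 0.662.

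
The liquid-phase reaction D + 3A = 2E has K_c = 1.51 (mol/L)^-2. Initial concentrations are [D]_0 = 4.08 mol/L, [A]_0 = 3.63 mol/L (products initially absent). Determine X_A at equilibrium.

Let X = conversion of A; extent ξ = 3.63X/3 mol/L.
Concentrations: [D] = 4.08 − 1.21X; [A] = 3.63 − 3.63X; [E] = 2.42X.
K_c = [E]^2 / ([D] [A]^3).
This equals 1.51 at X = 0.755 (the root in 0 < X < 1).

X = 0.755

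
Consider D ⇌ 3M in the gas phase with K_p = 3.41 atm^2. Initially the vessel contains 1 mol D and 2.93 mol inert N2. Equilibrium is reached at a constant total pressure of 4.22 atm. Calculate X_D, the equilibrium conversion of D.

Let X = conversion of D (basis 1 mol D); extent of reaction ξ = X.
Species balance: n_D = 1 − X; n_M = 3X; n_I = 2.93 (inert).
Summing: n_T = 3.93 + 2X.
y_i = n_i/n_T, p_i = y_i·P. K_p = p_M^3 / (p_D).
Substituting and setting equal to 3.41 atm^2 gives a polynomial in X; the root in (0,1) is X = 0.450.

X = 0.450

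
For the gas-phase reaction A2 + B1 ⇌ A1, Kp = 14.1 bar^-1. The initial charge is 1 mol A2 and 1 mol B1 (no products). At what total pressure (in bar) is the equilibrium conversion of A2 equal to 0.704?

Take 1 mol A2 as basis and let X be its fractional conversion, so ξ = X.
Species balance: n_A2 = 1 − X; n_B1 = 1 − X; n_A1 = X.
Total moles n_T = 2 − X.
Kp = p_A1 / (p_A2 p_B1) with p_i = (n_i/n_T)·P.
At X = 0.704: the mole-fraction product g(X) = Π y_i^ν_i = 10.41. Since Kp = g(X)·P^{-1}, P = (g/Kp)^(1/1) = (10.41/14.1)^(1/1) = 0.739 bar.

P = 0.739 bar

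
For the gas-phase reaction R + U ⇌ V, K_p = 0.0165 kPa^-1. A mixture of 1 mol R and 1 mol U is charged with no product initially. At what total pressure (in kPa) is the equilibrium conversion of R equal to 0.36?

P = 87.4 kPa

Let X = conversion of R (basis 1 mol R); extent of reaction ξ = X.
At extent ξ: n_R = 1 − X; n_U = 1 − X; n_V = X.
Summing: n_T = 2 − X.
K_p = p_V / (p_R p_U) with p_i = (n_i/n_T)·P.
At X = 0.36: the mole-fraction product g(X) = Π y_i^ν_i = 1.441. Since K_p = g(X)·P^{-1}, P = (g/K_p)^(1/1) = (1.441/0.0165)^(1/1) = 87.4 kPa.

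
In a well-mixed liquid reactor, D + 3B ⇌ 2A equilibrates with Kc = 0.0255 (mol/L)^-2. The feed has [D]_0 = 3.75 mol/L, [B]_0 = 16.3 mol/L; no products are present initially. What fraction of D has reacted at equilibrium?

Let X = conversion of D; extent ξ = 3.75·X mol/L.
Concentrations: [D] = 3.75 − 3.75X; [B] = 16.3 − 11.2X; [A] = 7.5X.
Kc = [A]^2 / ([D] [B]^3).
Setting equal to 0.0255 and solving for X on (0,1) gives X = 0.652.

X = 0.652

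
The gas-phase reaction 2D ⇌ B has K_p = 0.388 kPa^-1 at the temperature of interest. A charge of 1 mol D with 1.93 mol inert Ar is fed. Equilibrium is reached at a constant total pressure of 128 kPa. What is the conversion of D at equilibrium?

Basis: 1 mol D initially; let X = conversion of D. Extent ξ = 0.5X.
At extent ξ: n_D = 1 − X; n_B = 0.5X; n_I = 1.93 (inert).
Total moles n_T = 2.93 − 0.5X.
y_i = n_i/n_T, p_i = y_i·P. K_p = p_B / (p_D^2).
Equating to 0.388 kPa^-1 and solving on 0 < X < 1: X = 0.853.

X = 0.853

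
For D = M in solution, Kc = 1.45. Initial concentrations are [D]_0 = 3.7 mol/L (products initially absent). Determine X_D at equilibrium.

Let X = conversion of D; extent ξ = 3.7·X mol/L.
Concentrations: [D] = 3.7 − 3.7X; [M] = 3.7X.
Kc = [M] / ([D]).
Solving Kc = 1.45 for X ∈ (0,1): X = 0.592.

X = 0.592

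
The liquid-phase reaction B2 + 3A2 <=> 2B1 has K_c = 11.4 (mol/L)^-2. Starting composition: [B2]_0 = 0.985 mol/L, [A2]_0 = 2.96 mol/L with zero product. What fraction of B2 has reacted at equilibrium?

X = 0.714

Let X = conversion of B2; extent ξ = 0.985·X mol/L.
Concentrations: [B2] = 0.985 − 0.985X; [A2] = 2.96 − 2.96X; [B1] = 1.97X.
K_c = [B1]^2 / ([B2] [A2]^3).
Solving K_c = 11.4 for X ∈ (0,1): X = 0.714.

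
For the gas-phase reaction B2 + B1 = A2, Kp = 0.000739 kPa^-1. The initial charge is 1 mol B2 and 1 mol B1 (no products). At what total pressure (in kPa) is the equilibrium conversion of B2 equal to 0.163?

Basis: 1 mol B2 initially; let X = conversion of B2. Extent ξ = X.
Moles: n_B2 = 1 − X; n_B1 = 1 − X; n_A2 = X.
n_T = Σnᵢ = 2 − X.
Kp = p_A2 / (p_B2 p_B1) with p_i = (n_i/n_T)·P.
At X = 0.163: the mole-fraction product g(X) = Π y_i^ν_i = 0.4274. Since Kp = g(X)·P^{-1}, P = (g/Kp)^(1/1) = (0.4274/0.000739)^(1/1) = 578 kPa.

P = 578 kPa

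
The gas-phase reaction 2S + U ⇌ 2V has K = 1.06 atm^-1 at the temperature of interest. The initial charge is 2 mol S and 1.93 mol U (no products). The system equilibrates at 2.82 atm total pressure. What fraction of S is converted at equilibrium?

X = 0.526

Basis: 2 mol S initially; let X = conversion of S. Extent ξ = X.
Moles: n_S = 2 − 2X; n_U = 1.93 − X; n_V = 2X.
Total moles n_T = 3.93 − X.
Mole fractions y_i = n_i/n_T; K = p_V^2 / (p_S^2 p_U) with p_i = y_i·P.
Setting this equal to 1.06 atm^-1 and taking the physical root (0 < X < 1) gives X = 0.526.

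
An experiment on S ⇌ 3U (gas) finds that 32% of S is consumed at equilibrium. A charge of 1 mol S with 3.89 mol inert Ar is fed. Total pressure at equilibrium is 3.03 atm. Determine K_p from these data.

K_p = 0.391 atm^2

Take 1 mol S as basis and let X be its fractional conversion, so ξ = X.
Moles: n_S = 1 − X; n_U = 3X; n_I = 3.89 (inert).
n_T = Σnᵢ = 4.89 + 2X.
At X = 0.32: n_S = 0.68, n_U = 0.96, n_T = 5.53.
p_i = (n_i/n_T)·P. K_p = p_U^3 / (p_S) = 0.391 atm^2.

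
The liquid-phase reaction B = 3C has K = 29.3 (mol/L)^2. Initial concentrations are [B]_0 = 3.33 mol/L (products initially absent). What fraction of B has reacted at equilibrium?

X = 0.391

Let X = conversion of B; extent ξ = 3.33·X mol/L.
Concentrations: [B] = 3.33 − 3.33X; [C] = 9.99X.
K = [C]^3 / ([B]).
Solving K = 29.3 for X ∈ (0,1): X = 0.391.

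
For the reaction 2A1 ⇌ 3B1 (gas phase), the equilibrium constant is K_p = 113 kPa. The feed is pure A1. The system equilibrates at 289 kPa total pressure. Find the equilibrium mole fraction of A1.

Basis: 1 mol A1 initially; let X = conversion of A1. Extent ξ = 0.5X.
At extent ξ: n_A1 = 1 − X; n_B1 = 1.5X.
Summing: n_T = 1 + 0.5X.
y_i = n_i/n_T, p_i = y_i·P. K_p = p_B1^3 / (p_A1^2).
This yields a degree-3 equation in X; solving on (0,1), X = 0.377.
Then n_A1 = 0.623, n_T = 1.19, so y_A1 = 0.524.

y_A1 = 0.524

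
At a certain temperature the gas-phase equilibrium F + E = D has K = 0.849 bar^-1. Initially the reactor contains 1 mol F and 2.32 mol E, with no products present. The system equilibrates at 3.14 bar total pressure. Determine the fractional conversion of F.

Let X = conversion of F (basis 1 mol F); extent of reaction ξ = X.
At extent ξ: n_F = 1 − X; n_E = 2.32 − X; n_D = X.
n_T = Σnᵢ = 3.32 − X.
With p_i = (n_i/n_T)P, K = p_D / (p_F p_E).
Substituting and setting equal to 0.849 bar^-1 gives a polynomial in X; the root in (0,1) is X = 0.626.

X = 0.626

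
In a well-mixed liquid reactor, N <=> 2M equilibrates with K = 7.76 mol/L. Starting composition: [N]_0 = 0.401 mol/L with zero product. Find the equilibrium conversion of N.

X = 0.850

Let X = conversion of N; extent ξ = 0.401·X mol/L.
Concentrations: [N] = 0.401 − 0.401X; [M] = 0.802X.
K = [M]^2 / ([N]).
This equals 7.76 at X = 0.850 (the root in 0 < X < 1).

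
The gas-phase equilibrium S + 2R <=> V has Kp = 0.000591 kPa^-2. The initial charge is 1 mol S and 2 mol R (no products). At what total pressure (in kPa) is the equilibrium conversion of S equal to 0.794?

P = 277 kPa

Take 1 mol S as basis and let X be its fractional conversion, so ξ = X.
Moles: n_S = 1 − X; n_R = 2 − 2X; n_V = X.
n_T = Σnᵢ = 3 − 2X.
Kp = p_V / (p_S p_R^2) with p_i = (n_i/n_T)·P.
At X = 0.794: the mole-fraction product g(X) = Π y_i^ν_i = 45.27. Since Kp = g(X)·P^{-2}, P = (g/Kp)^(1/2) = (45.27/0.000591)^(1/2) = 277 kPa.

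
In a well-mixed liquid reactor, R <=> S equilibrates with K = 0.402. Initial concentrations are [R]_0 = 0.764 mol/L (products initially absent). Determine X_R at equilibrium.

Let X = conversion of R; extent ξ = 0.764·X mol/L.
Concentrations: [R] = 0.764 − 0.764X; [S] = 0.764X.
K = [S] / ([R]).
This equals 0.402 at X = 0.287 (the root in 0 < X < 1).

X = 0.287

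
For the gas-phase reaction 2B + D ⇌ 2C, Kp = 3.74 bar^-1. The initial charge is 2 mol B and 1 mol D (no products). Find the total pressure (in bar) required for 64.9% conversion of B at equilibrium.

P = 6.12 bar

Let X = conversion of B (basis 2 mol B); extent of reaction ξ = X.
At extent ξ: n_B = 2 − 2X; n_D = 1 − X; n_C = 2X.
n_T = Σnᵢ = 3 − X.
Kp = p_C^2 / (p_B^2 p_D) with p_i = (n_i/n_T)·P.
At X = 0.649: the mole-fraction product g(X) = Π y_i^ν_i = 22.9. Since Kp = g(X)·P^{-1}, P = (g/Kp)^(1/1) = (22.9/3.74)^(1/1) = 6.12 bar.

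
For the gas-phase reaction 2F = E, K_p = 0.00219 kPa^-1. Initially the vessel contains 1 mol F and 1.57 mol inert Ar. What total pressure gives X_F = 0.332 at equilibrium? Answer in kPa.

Basis: 1 mol F initially; let X = conversion of F. Extent ξ = 0.5X.
At extent ξ: n_F = 1 − X; n_E = 0.5X; n_I = 1.57 (inert).
n_T = Σnᵢ = 2.57 − 0.5X.
K_p = p_E / (p_F^2) with p_i = (n_i/n_T)·P.
At X = 0.332: the mole-fraction product g(X) = Π y_i^ν_i = 0.8943. Since K_p = g(X)·P^{-1}, P = (g/K_p)^(1/1) = (0.8943/0.00219)^(1/1) = 408 kPa.

P = 408 kPa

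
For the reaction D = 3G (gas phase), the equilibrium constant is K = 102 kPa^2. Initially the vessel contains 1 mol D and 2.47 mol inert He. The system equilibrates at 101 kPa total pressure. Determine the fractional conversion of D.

Take 1 mol D as basis and let X be its fractional conversion, so ξ = X.
Species balance: n_D = 1 − X; n_G = 3X; n_I = 2.47 (inert).
n_T = Σnᵢ = 3.47 + 2X.
y_i = n_i/n_T, p_i = y_i·P. K = p_G^3 / (p_D).
Substituting and setting equal to 102 kPa^2 gives a polynomial in X; the root in (0,1) is X = 0.165.

X = 0.165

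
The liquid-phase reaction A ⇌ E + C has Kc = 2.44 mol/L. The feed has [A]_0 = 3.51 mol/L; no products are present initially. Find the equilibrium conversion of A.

X = 0.556

Let X = conversion of A; extent ξ = 3.51·X mol/L.
Concentrations: [A] = 3.51 − 3.51X; [E] = 3.51X; [C] = 3.51X.
Kc = [E] [C] / ([A]).
This equals 2.44 at X = 0.556 (the root in 0 < X < 1).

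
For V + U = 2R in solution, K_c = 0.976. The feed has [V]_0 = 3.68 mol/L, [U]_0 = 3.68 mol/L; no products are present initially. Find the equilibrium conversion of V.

Let X = conversion of V; extent ξ = 3.68·X mol/L.
Concentrations: [V] = 3.68 − 3.68X; [U] = 3.68 − 3.68X; [R] = 7.36X.
K_c = [R]^2 / ([V] [U]).
Solving K_c = 0.976 for X ∈ (0,1): X = 0.331.

X = 0.331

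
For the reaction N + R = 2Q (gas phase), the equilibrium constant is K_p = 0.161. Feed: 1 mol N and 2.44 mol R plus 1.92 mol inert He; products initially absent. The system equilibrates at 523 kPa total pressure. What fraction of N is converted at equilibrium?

X = 0.256

Let X = conversion of N (basis 1 mol N); extent of reaction ξ = X.
Moles: n_N = 1 − X; n_R = 2.44 − X; n_Q = 2X; n_I = 1.92 (inert).
Total moles n_T = 5.36 (Δν = 0, constant).
With p_i = (n_i/n_T)P, K_p = p_Q^2 / (p_N p_R).
Substituting and setting equal to 0.161 gives a polynomial in X; the root in (0,1) is X = 0.256.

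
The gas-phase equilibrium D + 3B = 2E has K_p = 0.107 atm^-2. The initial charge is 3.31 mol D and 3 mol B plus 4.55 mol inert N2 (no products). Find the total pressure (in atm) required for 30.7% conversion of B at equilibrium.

Take 3 mol B as basis and let X be its fractional conversion, so ξ = X.
Mole table: n_D = 3.31 − X; n_B = 3 − 3X; n_E = 2X; n_I = 4.55 (inert).
Summing: n_T = 10.9 − 2X.
K_p = p_E^2 / (p_D p_B^3) with p_i = (n_i/n_T)·P.
At X = 0.307: the mole-fraction product g(X) = Π y_i^ν_i = 1.467. Since K_p = g(X)·P^{-2}, P = (g/K_p)^(1/2) = (1.467/0.107)^(1/2) = 3.7 atm.

P = 3.7 atm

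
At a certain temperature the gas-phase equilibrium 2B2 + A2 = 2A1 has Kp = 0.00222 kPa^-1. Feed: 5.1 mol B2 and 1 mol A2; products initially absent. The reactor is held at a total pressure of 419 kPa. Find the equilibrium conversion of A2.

Take 1 mol A2 as basis and let X be its fractional conversion, so ξ = X.
At extent ξ: n_B2 = 5.1 − 2X; n_A2 = 1 − X; n_A1 = 2X.
Summing: n_T = 6.1 − X.
Mole fractions y_i = n_i/n_T; Kp = p_A1^2 / (p_B2^2 p_A2) with p_i = y_i·P.
Setting this equal to 0.00222 kPa^-1 and taking the physical root (0 < X < 1) gives X = 0.550.

X = 0.550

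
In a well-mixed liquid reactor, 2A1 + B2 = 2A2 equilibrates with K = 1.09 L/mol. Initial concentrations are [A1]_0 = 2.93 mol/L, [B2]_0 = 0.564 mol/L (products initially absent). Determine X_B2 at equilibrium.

X = 0.741

Let X = conversion of B2; extent ξ = 0.564·X mol/L.
Concentrations: [A1] = 2.93 − 1.13X; [B2] = 0.564 − 0.564X; [A2] = 1.13X.
K = [A2]^2 / ([A1]^2 [B2]).
Equating to 1.09 L/mol: the physical root is X = 0.741.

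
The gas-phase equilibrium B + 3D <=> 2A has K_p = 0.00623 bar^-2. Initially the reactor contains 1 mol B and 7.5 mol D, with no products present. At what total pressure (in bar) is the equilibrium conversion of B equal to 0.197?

Let X = conversion of B (basis 1 mol B); extent of reaction ξ = X.
Mole table: n_B = 1 − X; n_D = 7.5 − 3X; n_A = 2X.
Summing: n_T = 8.5 − 2X.
K_p = p_A^2 / (p_B p_D^3) with p_i = (n_i/n_T)·P.
At X = 0.197: the mole-fraction product g(X) = Π y_i^ν_i = 0.03852. Since K_p = g(X)·P^{-2}, P = (g/K_p)^(1/2) = (0.03852/0.00623)^(1/2) = 2.49 bar.

P = 2.49 bar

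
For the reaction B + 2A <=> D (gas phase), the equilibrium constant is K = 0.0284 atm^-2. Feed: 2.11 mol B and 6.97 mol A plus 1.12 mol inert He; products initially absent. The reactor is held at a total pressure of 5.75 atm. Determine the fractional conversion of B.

Take 2.11 mol B as basis and let X be its fractional conversion, so ξ = 2.11X.
Mole table: n_B = 2.11 − 2.11X; n_A = 6.97 − 4.22X; n_D = 2.11X; n_I = 1.12 (inert).
n_T = Σnᵢ = 10.2 − 4.22X.
y_i = n_i/n_T, p_i = y_i·P. K = p_D / (p_B p_A^2).
This yields a degree-3 equation in X; solving on (0,1), X = 0.279.

X = 0.279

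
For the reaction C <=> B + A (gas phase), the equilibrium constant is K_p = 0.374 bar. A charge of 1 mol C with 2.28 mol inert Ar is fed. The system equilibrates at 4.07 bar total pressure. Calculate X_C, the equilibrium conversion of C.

Basis: 1 mol C initially; let X = conversion of C. Extent ξ = X.
Moles: n_C = 1 − X; n_B = X; n_A = X; n_I = 2.28 (inert).
Summing: n_T = 3.28 + X.
y_i = n_i/n_T, p_i = y_i·P. K_p = p_B p_A / (p_C).
This yields a degree-2 equation in X; solving on (0,1), X = 0.438.

X = 0.438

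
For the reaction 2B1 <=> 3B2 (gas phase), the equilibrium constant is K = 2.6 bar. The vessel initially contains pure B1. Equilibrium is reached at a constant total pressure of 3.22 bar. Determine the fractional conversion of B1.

X = 0.447

Take 1 mol B1 as basis and let X be its fractional conversion, so ξ = 0.5X.
Mole table: n_B1 = 1 − X; n_B2 = 1.5X.
Total moles n_T = 1 + 0.5X.
Mole fractions y_i = n_i/n_T; K = p_B2^3 / (p_B1^2) with p_i = y_i·P.
This yields a degree-3 equation in X; solving on (0,1), X = 0.447.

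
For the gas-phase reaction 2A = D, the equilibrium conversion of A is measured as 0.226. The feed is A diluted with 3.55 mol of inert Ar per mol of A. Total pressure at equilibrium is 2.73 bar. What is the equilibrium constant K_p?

Take 1 mol A as basis and let X be its fractional conversion, so ξ = 0.5X.
Mole table: n_A = 1 − X; n_D = 0.5X; n_I = 3.55 (inert).
Total moles n_T = 4.55 − 0.5X.
At X = 0.226: n_A = 0.774, n_D = 0.113, n_T = 4.44.
p_i = (n_i/n_T)·P. K_p = p_D / (p_A^2) = 0.307 bar^-1.

K_p = 0.307 bar^-1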